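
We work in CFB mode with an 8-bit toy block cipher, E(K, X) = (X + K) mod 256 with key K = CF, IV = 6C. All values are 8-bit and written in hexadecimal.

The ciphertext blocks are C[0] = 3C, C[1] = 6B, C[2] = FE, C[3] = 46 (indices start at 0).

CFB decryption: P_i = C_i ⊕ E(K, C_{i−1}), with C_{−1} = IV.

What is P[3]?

P[3]: E(K, FE) = CD; 46 ⊕ CD = 8B.

P[3] = 8B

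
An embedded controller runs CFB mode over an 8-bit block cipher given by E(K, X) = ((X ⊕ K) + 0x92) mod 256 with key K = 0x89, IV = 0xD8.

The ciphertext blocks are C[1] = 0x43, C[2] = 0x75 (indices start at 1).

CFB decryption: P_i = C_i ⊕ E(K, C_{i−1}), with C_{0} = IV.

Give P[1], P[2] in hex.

P[1] = 0xA0, P[2] = 0x29

P[1]: E(K, 0xD8) = 0xE3; 0x43 ⊕ 0xE3 = 0xA0.
P[2]: E(K, 0x43) = 0x5C; 0x75 ⊕ 0x5C = 0x29.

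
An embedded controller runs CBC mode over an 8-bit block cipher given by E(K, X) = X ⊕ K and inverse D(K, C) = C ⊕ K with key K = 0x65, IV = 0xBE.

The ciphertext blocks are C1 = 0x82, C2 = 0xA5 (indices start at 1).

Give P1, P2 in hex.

CBC decryption: P_i = D(K, C_i) ⊕ C_{i−1}, with C_{0} = IV.
P1: D(K, 0x82) = 0xE7; 0xE7 ⊕ 0xBE = 0x59.
P2: D(K, 0xA5) = 0xC0; 0xC0 ⊕ 0x82 = 0x42.

P1 = 0x59, P2 = 0x42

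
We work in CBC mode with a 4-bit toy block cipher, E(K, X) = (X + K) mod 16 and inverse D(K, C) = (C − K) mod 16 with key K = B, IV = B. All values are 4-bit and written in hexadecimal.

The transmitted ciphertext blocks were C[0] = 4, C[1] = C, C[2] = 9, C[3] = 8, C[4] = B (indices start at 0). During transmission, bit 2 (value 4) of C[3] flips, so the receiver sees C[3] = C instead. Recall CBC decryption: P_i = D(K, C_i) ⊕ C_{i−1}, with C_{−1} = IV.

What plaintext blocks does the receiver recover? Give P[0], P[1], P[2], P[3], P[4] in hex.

Only C[3] changed, to C. In CBC, a change in C_i garbles P_i and flips the same bit in P_{i+1}. Decrypting the received ciphertext:
P[0]: D(K, 4) = 9; 9 ⊕ B = 2.
P[1]: D(K, C) = 1; 1 ⊕ 4 = 5.
P[2]: D(K, 9) = E; E ⊕ C = 2.
P[3]: D(K, C) = 1; 1 ⊕ 9 = 8.
P[4]: D(K, B) = 0; 0 ⊕ C = C.
Blocks that differ from the original plaintext: P[3], P[4].

P[0] = 2, P[1] = 5, P[2] = 2, P[3] = 8, P[4] = C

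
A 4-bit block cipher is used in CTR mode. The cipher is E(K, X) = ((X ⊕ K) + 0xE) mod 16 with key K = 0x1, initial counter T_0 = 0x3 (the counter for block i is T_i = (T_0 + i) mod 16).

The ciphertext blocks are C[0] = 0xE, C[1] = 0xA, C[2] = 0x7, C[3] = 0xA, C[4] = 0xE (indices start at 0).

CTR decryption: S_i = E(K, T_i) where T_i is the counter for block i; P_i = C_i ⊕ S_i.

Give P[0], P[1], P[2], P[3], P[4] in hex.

P[0] = 0xE, P[1] = 0x9, P[2] = 0x5, P[3] = 0xF, P[4] = 0xA

P[0]: T = 0x3, S = E(K, T) = 0x0; 0xE ⊕ 0x0 = 0xE.
P[1]: T = 0x4, S = E(K, T) = 0x3; 0xA ⊕ 0x3 = 0x9.
P[2]: T = 0x5, S = E(K, T) = 0x2; 0x7 ⊕ 0x2 = 0x5.
P[3]: T = 0x6, S = E(K, T) = 0x5; 0xA ⊕ 0x5 = 0xF.
P[4]: T = 0x7, S = E(K, T) = 0x4; 0xE ⊕ 0x4 = 0xA.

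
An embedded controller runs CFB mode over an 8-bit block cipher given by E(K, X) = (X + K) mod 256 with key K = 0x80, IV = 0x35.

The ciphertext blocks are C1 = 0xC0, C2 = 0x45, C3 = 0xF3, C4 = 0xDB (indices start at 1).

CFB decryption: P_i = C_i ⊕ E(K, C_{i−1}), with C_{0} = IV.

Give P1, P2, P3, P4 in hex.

P1 = 0x75, P2 = 0x05, P3 = 0x36, P4 = 0xA8

P1: E(K, 0x35) = 0xB5; 0xC0 ⊕ 0xB5 = 0x75.
P2: E(K, 0xC0) = 0x40; 0x45 ⊕ 0x40 = 0x05.
P3: E(K, 0x45) = 0xC5; 0xF3 ⊕ 0xC5 = 0x36.
P4: E(K, 0xF3) = 0x73; 0xDB ⊕ 0x73 = 0xA8.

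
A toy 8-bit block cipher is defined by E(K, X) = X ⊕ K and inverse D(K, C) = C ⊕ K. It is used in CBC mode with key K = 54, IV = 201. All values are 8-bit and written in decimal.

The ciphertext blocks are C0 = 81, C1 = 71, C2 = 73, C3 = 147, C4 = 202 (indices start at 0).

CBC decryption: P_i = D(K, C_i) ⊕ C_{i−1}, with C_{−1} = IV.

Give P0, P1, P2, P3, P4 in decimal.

P0: D(K, 81) = 103; 103 ⊕ 201 = 174.
P1: D(K, 71) = 113; 113 ⊕ 81 = 32.
P2: D(K, 73) = 127; 127 ⊕ 71 = 56.
P3: D(K, 147) = 165; 165 ⊕ 73 = 236.
P4: D(K, 202) = 252; 252 ⊕ 147 = 111.

P0 = 174, P1 = 32, P2 = 56, P3 = 236, P4 = 111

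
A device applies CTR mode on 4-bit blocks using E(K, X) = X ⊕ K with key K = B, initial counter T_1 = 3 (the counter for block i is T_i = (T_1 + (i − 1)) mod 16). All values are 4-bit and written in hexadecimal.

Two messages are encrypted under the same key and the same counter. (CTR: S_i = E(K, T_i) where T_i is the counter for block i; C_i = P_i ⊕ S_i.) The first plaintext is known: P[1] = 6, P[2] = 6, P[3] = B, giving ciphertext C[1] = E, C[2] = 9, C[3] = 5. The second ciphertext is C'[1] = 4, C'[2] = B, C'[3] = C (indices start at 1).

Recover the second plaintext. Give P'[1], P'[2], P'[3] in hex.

In CTR with a reused counter, both messages share the same keystream S_i, so C_i ⊕ C'_i = P_i ⊕ P'_i and thus P'_i = P_i ⊕ C_i ⊕ C'_i.
P'[1]: 6 ⊕ E ⊕ 4 = C.
P'[2]: 6 ⊕ 9 ⊕ B = 4.
P'[3]: B ⊕ 5 ⊕ C = 2.

P'[1] = C, P'[2] = 4, P'[3] = 2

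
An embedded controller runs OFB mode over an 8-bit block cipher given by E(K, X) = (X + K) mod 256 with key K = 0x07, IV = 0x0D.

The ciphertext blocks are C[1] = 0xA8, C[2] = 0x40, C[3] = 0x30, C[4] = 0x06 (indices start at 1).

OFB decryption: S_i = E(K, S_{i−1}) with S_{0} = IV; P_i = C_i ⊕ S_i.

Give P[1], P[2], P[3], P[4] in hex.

P[1]: S = E(K, 0x0D) = 0x14; 0xA8 ⊕ 0x14 = 0xBC.
P[2]: S = E(K, 0x14) = 0x1B; 0x40 ⊕ 0x1B = 0x5B.
P[3]: S = E(K, 0x1B) = 0x22; 0x30 ⊕ 0x22 = 0x12.
P[4]: S = E(K, 0x22) = 0x29; 0x06 ⊕ 0x29 = 0x2F.

P[1] = 0xBC, P[2] = 0x5B, P[3] = 0x12, P[4] = 0x2F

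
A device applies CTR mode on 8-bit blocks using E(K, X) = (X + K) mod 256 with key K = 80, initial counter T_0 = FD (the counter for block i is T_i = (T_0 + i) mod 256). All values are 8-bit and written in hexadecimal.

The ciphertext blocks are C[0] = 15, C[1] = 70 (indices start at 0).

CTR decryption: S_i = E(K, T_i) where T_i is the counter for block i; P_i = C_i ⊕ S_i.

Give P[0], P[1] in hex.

P[0]: T = FD, S = E(K, T) = 7D; 15 ⊕ 7D = 68.
P[1]: T = FE, S = E(K, T) = 7E; 70 ⊕ 7E = 0E.

P[0] = 68, P[1] = 0E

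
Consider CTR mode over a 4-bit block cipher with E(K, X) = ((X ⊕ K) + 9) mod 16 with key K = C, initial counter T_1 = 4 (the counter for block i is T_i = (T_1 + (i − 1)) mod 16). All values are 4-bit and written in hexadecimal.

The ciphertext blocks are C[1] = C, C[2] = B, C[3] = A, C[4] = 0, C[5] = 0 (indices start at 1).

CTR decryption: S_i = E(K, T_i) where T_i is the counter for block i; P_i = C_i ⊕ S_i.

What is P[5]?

P[5] = D

P[5]: T = 8, S = E(K, T) = D; 0 ⊕ D = D.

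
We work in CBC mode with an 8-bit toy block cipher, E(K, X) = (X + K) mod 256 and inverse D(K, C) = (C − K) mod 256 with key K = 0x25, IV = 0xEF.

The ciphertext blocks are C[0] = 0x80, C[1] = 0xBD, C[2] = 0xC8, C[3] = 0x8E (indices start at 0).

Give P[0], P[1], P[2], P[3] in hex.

P[0] = 0xB4, P[1] = 0x18, P[2] = 0x1E, P[3] = 0xA1

CBC decryption: P_i = D(K, C_i) ⊕ C_{i−1}, with C_{−1} = IV.
P[0]: D(K, 0x80) = 0x5B; 0x5B ⊕ 0xEF = 0xB4.
P[1]: D(K, 0xBD) = 0x98; 0x98 ⊕ 0x80 = 0x18.
P[2]: D(K, 0xC8) = 0xA3; 0xA3 ⊕ 0xBD = 0x1E.
P[3]: D(K, 0x8E) = 0x69; 0x69 ⊕ 0xC8 = 0xA1.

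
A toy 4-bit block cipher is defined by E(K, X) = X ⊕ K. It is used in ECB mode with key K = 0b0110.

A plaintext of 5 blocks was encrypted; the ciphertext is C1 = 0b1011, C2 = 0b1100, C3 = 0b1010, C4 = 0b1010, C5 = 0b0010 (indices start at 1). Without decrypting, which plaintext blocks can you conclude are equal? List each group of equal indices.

ECB encrypts each block independently with the same key, so equal ciphertext blocks imply equal plaintext blocks.
C3 = C4 = 0b1010, so P3 = P4.

P3 = P4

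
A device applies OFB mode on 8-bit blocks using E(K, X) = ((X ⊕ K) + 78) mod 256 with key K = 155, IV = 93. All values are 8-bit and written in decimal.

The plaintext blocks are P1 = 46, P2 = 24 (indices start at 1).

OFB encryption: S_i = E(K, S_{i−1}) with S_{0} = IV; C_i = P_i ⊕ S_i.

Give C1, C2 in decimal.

C1 = 58, C2 = 197

C1: S = E(K, 93) = 20; 46 ⊕ 20 = 58.
C2: S = E(K, 20) = 221; 24 ⊕ 221 = 197.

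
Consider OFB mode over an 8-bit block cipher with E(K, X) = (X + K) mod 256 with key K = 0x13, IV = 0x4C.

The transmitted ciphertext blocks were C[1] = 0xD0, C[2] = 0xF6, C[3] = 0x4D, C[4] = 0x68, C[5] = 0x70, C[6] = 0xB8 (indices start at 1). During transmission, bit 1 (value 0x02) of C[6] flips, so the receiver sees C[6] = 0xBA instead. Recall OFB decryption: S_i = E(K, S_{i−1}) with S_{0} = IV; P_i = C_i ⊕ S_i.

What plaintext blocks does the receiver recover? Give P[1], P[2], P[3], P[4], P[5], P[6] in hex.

Only C[6] changed, to 0xBA. In OFB, a change in C_i flips the same bit in P_i only; the keystream is unaffected. Decrypting the received ciphertext:
P[1]: S = E(K, 0x4C) = 0x5F; 0xD0 ⊕ 0x5F = 0x8F.
P[2]: S = E(K, 0x5F) = 0x72; 0xF6 ⊕ 0x72 = 0x84.
P[3]: S = E(K, 0x72) = 0x85; 0x4D ⊕ 0x85 = 0xC8.
P[4]: S = E(K, 0x85) = 0x98; 0x68 ⊕ 0x98 = 0xF0.
P[5]: S = E(K, 0x98) = 0xAB; 0x70 ⊕ 0xAB = 0xDB.
P[6]: S = E(K, 0xAB) = 0xBE; 0xBA ⊕ 0xBE = 0x04.
Blocks that differ from the original plaintext: P[6].

P[1] = 0x8F, P[2] = 0x84, P[3] = 0xC8, P[4] = 0xF0, P[5] = 0xDB, P[6] = 0x04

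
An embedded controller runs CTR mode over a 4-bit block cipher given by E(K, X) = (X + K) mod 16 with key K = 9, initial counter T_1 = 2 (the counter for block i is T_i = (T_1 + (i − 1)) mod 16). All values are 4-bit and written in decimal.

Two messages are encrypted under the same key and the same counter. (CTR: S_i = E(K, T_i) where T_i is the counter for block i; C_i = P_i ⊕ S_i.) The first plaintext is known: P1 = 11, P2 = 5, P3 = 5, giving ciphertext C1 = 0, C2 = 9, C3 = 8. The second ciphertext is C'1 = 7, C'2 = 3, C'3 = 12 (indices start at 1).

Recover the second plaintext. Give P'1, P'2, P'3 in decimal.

In CTR with a reused counter, both messages share the same keystream S_i, so C_i ⊕ C'_i = P_i ⊕ P'_i and thus P'_i = P_i ⊕ C_i ⊕ C'_i.
P'1: 11 ⊕ 0 ⊕ 7 = 12.
P'2: 5 ⊕ 9 ⊕ 3 = 15.
P'3: 5 ⊕ 8 ⊕ 12 = 1.

P'1 = 12, P'2 = 15, P'3 = 1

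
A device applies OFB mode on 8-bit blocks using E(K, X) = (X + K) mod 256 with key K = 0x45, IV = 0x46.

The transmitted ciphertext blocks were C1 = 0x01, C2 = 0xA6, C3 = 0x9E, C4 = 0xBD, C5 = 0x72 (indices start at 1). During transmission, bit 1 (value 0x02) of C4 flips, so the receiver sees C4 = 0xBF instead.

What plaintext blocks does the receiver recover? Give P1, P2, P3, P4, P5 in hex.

P1 = 0x8A, P2 = 0x76, P3 = 0x8B, P4 = 0xE5, P5 = 0xED

OFB decryption: S_i = E(K, S_{i−1}) with S_{0} = IV; P_i = C_i ⊕ S_i.
Only C4 changed, to 0xBF. In OFB, a change in C_i flips the same bit in P_i only; the keystream is unaffected. Decrypting the received ciphertext:
P1: S = E(K, 0x46) = 0x8B; 0x01 ⊕ 0x8B = 0x8A.
P2: S = E(K, 0x8B) = 0xD0; 0xA6 ⊕ 0xD0 = 0x76.
P3: S = E(K, 0xD0) = 0x15; 0x9E ⊕ 0x15 = 0x8B.
P4: S = E(K, 0x15) = 0x5A; 0xBF ⊕ 0x5A = 0xE5.
P5: S = E(K, 0x5A) = 0x9F; 0x72 ⊕ 0x9F = 0xED.
Blocks that differ from the original plaintext: P4.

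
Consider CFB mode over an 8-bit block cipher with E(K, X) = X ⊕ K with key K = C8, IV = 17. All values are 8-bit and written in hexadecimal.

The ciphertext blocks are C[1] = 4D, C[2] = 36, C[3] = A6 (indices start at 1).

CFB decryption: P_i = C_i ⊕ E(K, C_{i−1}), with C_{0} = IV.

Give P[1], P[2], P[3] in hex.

P[1]: E(K, 17) = DF; 4D ⊕ DF = 92.
P[2]: E(K, 4D) = 85; 36 ⊕ 85 = B3.
P[3]: E(K, 36) = FE; A6 ⊕ FE = 58.

P[1] = 92, P[2] = B3, P[3] = 58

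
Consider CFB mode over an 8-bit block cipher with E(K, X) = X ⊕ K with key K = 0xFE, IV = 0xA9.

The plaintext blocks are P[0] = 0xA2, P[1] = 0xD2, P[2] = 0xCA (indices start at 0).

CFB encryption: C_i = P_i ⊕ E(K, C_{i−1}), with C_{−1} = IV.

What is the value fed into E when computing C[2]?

C[0]: E(K, 0xA9) = 0x57; 0xA2 ⊕ 0x57 = 0xF5.
C[1]: E(K, 0xF5) = 0x0B; 0xD2 ⊕ 0x0B = 0xD9.
C[2]: E(K, 0xD9) = 0x27; 0xCA ⊕ 0x27 = 0xED.
So the input to E for block [2] is 0xD9.

0xD9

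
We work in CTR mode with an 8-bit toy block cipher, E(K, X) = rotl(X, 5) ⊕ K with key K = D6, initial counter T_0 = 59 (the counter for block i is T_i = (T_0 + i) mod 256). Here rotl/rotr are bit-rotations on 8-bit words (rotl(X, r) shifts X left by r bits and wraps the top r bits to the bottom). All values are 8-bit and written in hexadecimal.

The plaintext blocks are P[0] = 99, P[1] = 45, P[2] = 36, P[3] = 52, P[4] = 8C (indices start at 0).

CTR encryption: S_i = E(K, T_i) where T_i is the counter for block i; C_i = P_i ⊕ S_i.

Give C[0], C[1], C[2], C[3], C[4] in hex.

C[0]: T = 59, S = E(K, T) = FD; 99 ⊕ FD = 64.
C[1]: T = 5A, S = E(K, T) = 9D; 45 ⊕ 9D = D8.
C[2]: T = 5B, S = E(K, T) = BD; 36 ⊕ BD = 8B.
C[3]: T = 5C, S = E(K, T) = 5D; 52 ⊕ 5D = 0F.
C[4]: T = 5D, S = E(K, T) = 7D; 8C ⊕ 7D = F1.

C[0] = 64, C[1] = D8, C[2] = 8B, C[3] = 0F, C[4] = F1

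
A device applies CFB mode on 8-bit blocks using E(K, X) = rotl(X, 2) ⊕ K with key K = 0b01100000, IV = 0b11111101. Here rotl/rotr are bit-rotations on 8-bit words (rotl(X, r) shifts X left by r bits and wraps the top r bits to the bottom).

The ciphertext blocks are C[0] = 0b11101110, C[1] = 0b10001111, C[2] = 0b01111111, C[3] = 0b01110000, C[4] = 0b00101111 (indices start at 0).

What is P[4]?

CFB decryption: P_i = C_i ⊕ E(K, C_{i−1}), with C_{−1} = IV.
P[4]: E(K, 0b01110000) = 0b10100001; 0b00101111 ⊕ 0b10100001 = 0b10001110.

P[4] = 0b10001110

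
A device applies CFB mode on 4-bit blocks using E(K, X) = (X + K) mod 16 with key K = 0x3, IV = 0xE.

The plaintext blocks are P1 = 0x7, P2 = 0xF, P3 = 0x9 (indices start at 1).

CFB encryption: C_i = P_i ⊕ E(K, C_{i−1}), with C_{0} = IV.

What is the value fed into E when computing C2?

0x6

C1: E(K, 0xE) = 0x1; 0x7 ⊕ 0x1 = 0x6.
C2: E(K, 0x6) = 0x9; 0xF ⊕ 0x9 = 0x6.
So the input to E for block 2 is 0x6.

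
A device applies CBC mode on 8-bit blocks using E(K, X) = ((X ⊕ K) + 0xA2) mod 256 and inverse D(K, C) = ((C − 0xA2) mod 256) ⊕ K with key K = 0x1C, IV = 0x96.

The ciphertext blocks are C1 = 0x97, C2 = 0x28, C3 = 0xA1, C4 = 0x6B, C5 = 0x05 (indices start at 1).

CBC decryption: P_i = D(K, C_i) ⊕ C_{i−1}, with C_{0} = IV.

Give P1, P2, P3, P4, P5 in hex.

P1: D(K, 0x97) = 0xE9; 0xE9 ⊕ 0x96 = 0x7F.
P2: D(K, 0x28) = 0x9A; 0x9A ⊕ 0x97 = 0x0D.
P3: D(K, 0xA1) = 0xE3; 0xE3 ⊕ 0x28 = 0xCB.
P4: D(K, 0x6B) = 0xD5; 0xD5 ⊕ 0xA1 = 0x74.
P5: D(K, 0x05) = 0x7F; 0x7F ⊕ 0x6B = 0x14.

P1 = 0x7F, P2 = 0x0D, P3 = 0xCB, P4 = 0x74, P5 = 0x14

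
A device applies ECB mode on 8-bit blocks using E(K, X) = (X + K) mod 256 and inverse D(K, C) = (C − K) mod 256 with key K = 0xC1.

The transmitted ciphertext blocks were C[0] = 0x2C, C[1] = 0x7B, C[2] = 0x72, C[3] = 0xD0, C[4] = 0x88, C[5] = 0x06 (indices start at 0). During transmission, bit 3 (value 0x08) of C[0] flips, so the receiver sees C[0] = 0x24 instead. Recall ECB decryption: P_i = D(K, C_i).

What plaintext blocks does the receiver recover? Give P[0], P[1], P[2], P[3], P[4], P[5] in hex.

P[0] = 0x63, P[1] = 0xBA, P[2] = 0xB1, P[3] = 0x0F, P[4] = 0xC7, P[5] = 0x45

Only C[0] changed, to 0x24. In ECB, a change in C_i affects only P_i. Decrypting the received ciphertext:
P[0]: D(K, 0x24) = 0x63.
P[1]: D(K, 0x7B) = 0xBA.
P[2]: D(K, 0x72) = 0xB1.
P[3]: D(K, 0xD0) = 0x0F.
P[4]: D(K, 0x88) = 0xC7.
P[5]: D(K, 0x06) = 0x45.
Blocks that differ from the original plaintext: P[0].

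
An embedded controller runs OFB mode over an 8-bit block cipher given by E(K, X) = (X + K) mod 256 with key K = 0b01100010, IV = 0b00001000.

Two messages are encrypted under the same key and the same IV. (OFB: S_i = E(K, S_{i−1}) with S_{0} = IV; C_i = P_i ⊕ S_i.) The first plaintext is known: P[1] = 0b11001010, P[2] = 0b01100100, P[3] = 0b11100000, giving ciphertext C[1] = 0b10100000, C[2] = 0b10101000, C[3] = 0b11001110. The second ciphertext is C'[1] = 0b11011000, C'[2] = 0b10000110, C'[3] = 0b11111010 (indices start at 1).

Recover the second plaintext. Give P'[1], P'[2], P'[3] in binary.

P'[1] = 0b10110010, P'[2] = 0b01001010, P'[3] = 0b11010100

In OFB with a reused IV, both messages share the same keystream S_i, so C_i ⊕ C'_i = P_i ⊕ P'_i and thus P'_i = P_i ⊕ C_i ⊕ C'_i.
P'[1]: 0b11001010 ⊕ 0b10100000 ⊕ 0b11011000 = 0b10110010.
P'[2]: 0b01100100 ⊕ 0b10101000 ⊕ 0b10000110 = 0b01001010.
P'[3]: 0b11100000 ⊕ 0b11001110 ⊕ 0b11111010 = 0b11010100.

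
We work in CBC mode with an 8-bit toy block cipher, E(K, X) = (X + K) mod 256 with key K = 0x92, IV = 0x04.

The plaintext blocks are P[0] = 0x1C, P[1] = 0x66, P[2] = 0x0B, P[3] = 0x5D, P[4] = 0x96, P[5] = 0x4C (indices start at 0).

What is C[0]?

CBC encryption: C_i = E(K, P_i ⊕ C_{i−1}), with C_{−1} = IV.
C[0]: P[0] ⊕ 0x04 = 0x18; E(K, 0x18) = 0xAA.

C[0] = 0xAA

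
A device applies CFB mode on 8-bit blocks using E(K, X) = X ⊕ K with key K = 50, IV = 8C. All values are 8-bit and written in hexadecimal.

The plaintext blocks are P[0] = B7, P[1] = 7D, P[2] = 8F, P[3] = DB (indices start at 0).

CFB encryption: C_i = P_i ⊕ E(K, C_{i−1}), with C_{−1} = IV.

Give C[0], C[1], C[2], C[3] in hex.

C[0] = 6B, C[1] = 46, C[2] = 99, C[3] = 12

C[0]: E(K, 8C) = DC; B7 ⊕ DC = 6B.
C[1]: E(K, 6B) = 3B; 7D ⊕ 3B = 46.
C[2]: E(K, 46) = 16; 8F ⊕ 16 = 99.
C[3]: E(K, 99) = C9; DB ⊕ C9 = 12.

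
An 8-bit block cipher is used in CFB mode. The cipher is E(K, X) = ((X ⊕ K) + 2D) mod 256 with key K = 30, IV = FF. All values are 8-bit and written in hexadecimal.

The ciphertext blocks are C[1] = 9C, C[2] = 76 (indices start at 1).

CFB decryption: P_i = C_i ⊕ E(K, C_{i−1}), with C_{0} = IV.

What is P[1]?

P[1] = 60

P[1]: E(K, FF) = FC; 9C ⊕ FC = 60.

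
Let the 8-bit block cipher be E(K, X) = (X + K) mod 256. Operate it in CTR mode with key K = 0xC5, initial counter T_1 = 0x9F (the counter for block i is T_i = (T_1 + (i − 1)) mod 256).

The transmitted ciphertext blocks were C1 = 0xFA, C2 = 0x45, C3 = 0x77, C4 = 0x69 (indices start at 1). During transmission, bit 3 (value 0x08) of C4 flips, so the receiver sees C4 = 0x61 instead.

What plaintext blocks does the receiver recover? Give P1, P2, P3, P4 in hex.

P1 = 0x9E, P2 = 0x20, P3 = 0x11, P4 = 0x06

CTR decryption: S_i = E(K, T_i) where T_i is the counter for block i; P_i = C_i ⊕ S_i.
Only C4 changed, to 0x61. In CTR, a change in C_i flips the same bit in P_i only; the keystream is unaffected. Decrypting the received ciphertext:
P1: T = 0x9F, S = E(K, T) = 0x64; 0xFA ⊕ 0x64 = 0x9E.
P2: T = 0xA0, S = E(K, T) = 0x65; 0x45 ⊕ 0x65 = 0x20.
P3: T = 0xA1, S = E(K, T) = 0x66; 0x77 ⊕ 0x66 = 0x11.
P4: T = 0xA2, S = E(K, T) = 0x67; 0x61 ⊕ 0x67 = 0x06.
Blocks that differ from the original plaintext: P4.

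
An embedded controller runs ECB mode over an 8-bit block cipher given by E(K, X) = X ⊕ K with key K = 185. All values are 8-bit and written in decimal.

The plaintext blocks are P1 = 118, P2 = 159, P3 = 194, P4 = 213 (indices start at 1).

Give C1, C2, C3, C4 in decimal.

C1 = 207, C2 = 38, C3 = 123, C4 = 108

ECB encryption: C_i = E(K, P_i).
C1: E(K, 118) = 207.
C2: E(K, 159) = 38.
C3: E(K, 194) = 123.
C4: E(K, 213) = 108.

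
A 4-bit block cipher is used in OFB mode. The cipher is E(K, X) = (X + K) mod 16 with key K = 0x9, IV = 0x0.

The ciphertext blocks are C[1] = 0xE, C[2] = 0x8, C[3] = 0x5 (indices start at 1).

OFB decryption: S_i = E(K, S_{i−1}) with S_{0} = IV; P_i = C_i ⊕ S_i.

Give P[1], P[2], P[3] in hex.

P[1] = 0x7, P[2] = 0xA, P[3] = 0xE

P[1]: S = E(K, 0x0) = 0x9; 0xE ⊕ 0x9 = 0x7.
P[2]: S = E(K, 0x9) = 0x2; 0x8 ⊕ 0x2 = 0xA.
P[3]: S = E(K, 0x2) = 0xB; 0x5 ⊕ 0xB = 0xE.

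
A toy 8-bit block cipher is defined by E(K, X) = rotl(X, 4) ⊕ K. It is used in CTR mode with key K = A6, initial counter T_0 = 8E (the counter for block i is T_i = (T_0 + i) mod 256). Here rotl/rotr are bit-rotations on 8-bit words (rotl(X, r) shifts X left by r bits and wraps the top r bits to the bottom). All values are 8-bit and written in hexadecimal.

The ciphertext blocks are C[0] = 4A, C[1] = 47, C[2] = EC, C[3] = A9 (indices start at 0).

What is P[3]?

P[3] = 16

CTR decryption: S_i = E(K, T_i) where T_i is the counter for block i; P_i = C_i ⊕ S_i.
P[3]: T = 91, S = E(K, T) = BF; A9 ⊕ BF = 16.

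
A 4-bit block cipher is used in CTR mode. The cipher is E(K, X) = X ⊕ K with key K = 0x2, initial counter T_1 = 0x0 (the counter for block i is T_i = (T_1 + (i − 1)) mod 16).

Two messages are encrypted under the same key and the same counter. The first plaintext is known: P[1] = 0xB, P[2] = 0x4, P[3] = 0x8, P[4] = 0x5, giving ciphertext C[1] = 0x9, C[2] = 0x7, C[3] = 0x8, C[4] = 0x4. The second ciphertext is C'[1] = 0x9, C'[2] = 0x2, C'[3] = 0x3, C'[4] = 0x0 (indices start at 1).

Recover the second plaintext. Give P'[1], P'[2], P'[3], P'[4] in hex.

P'[1] = 0xB, P'[2] = 0x1, P'[3] = 0x3, P'[4] = 0x1

In CTR with a reused counter, both messages share the same keystream S_i, so C_i ⊕ C'_i = P_i ⊕ P'_i and thus P'_i = P_i ⊕ C_i ⊕ C'_i.
P'[1]: 0xB ⊕ 0x9 ⊕ 0x9 = 0xB.
P'[2]: 0x4 ⊕ 0x7 ⊕ 0x2 = 0x1.
P'[3]: 0x8 ⊕ 0x8 ⊕ 0x3 = 0x3.
P'[4]: 0x5 ⊕ 0x4 ⊕ 0x0 = 0x1.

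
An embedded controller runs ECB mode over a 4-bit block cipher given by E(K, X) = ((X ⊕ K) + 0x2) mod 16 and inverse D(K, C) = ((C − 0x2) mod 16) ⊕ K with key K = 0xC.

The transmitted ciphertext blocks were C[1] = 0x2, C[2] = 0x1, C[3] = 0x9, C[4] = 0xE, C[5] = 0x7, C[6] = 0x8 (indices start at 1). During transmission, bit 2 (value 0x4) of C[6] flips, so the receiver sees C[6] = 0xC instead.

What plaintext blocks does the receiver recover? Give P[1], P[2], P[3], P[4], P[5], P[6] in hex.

ECB decryption: P_i = D(K, C_i).
Only C[6] changed, to 0xC. In ECB, a change in C_i affects only P_i. Decrypting the received ciphertext:
P[1]: D(K, 0x2) = 0xC.
P[2]: D(K, 0x1) = 0x3.
P[3]: D(K, 0x9) = 0xB.
P[4]: D(K, 0xE) = 0x0.
P[5]: D(K, 0x7) = 0x9.
P[6]: D(K, 0xC) = 0x6.
Blocks that differ from the original plaintext: P[6].

P[1] = 0xC, P[2] = 0x3, P[3] = 0xB, P[4] = 0x0, P[5] = 0x9, P[6] = 0x6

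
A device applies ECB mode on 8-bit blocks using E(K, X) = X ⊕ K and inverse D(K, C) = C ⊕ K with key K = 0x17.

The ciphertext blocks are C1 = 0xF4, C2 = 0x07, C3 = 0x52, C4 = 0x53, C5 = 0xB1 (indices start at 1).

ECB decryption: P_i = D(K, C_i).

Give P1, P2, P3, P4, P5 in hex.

P1: D(K, 0xF4) = 0xE3.
P2: D(K, 0x07) = 0x10.
P3: D(K, 0x52) = 0x45.
P4: D(K, 0x53) = 0x44.
P5: D(K, 0xB1) = 0xA6.

P1 = 0xE3, P2 = 0x10, P3 = 0x45, P4 = 0x44, P5 = 0xA6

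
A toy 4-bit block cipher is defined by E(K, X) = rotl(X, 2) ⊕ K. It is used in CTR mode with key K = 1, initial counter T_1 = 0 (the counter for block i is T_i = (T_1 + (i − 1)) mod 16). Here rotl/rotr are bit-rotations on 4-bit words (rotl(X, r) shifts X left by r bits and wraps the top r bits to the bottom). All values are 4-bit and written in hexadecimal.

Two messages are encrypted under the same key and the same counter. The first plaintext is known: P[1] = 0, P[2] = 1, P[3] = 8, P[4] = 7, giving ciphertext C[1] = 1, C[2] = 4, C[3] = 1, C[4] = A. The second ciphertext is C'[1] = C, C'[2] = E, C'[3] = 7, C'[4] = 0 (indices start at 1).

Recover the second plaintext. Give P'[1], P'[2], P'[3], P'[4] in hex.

In CTR with a reused counter, both messages share the same keystream S_i, so C_i ⊕ C'_i = P_i ⊕ P'_i and thus P'_i = P_i ⊕ C_i ⊕ C'_i.
P'[1]: 0 ⊕ 1 ⊕ C = D.
P'[2]: 1 ⊕ 4 ⊕ E = B.
P'[3]: 8 ⊕ 1 ⊕ 7 = E.
P'[4]: 7 ⊕ A ⊕ 0 = D.

P'[1] = D, P'[2] = B, P'[3] = E, P'[4] = D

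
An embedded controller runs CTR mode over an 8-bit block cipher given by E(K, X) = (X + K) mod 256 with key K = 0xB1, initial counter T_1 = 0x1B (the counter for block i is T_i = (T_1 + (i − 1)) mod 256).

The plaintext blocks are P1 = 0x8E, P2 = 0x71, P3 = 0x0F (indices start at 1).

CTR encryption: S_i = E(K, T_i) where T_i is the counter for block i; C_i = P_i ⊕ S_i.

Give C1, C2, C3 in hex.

C1: T = 0x1B, S = E(K, T) = 0xCC; 0x8E ⊕ 0xCC = 0x42.
C2: T = 0x1C, S = E(K, T) = 0xCD; 0x71 ⊕ 0xCD = 0xBC.
C3: T = 0x1D, S = E(K, T) = 0xCE; 0x0F ⊕ 0xCE = 0xC1.

C1 = 0x42, C2 = 0xBC, C3 = 0xC1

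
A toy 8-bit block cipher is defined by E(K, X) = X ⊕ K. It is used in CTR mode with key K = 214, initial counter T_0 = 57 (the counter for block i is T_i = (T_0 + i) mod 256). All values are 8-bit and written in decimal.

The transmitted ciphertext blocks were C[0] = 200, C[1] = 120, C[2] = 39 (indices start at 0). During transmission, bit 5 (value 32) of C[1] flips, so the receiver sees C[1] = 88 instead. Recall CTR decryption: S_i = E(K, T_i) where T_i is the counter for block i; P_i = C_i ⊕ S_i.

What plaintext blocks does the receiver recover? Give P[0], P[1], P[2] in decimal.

Only C[1] changed, to 88. In CTR, a change in C_i flips the same bit in P_i only; the keystream is unaffected. Decrypting the received ciphertext:
P[0]: T = 57, S = E(K, T) = 239; 200 ⊕ 239 = 39.
P[1]: T = 58, S = E(K, T) = 236; 88 ⊕ 236 = 180.
P[2]: T = 59, S = E(K, T) = 237; 39 ⊕ 237 = 202.
Blocks that differ from the original plaintext: P[1].

P[0] = 39, P[1] = 180, P[2] = 202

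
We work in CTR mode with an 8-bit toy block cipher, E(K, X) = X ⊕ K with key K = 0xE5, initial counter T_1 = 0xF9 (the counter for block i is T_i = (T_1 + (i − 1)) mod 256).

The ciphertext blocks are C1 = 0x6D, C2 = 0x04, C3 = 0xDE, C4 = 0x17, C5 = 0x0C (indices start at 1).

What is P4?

P4 = 0x0E

CTR decryption: S_i = E(K, T_i) where T_i is the counter for block i; P_i = C_i ⊕ S_i.
P4: T = 0xFC, S = E(K, T) = 0x19; 0x17 ⊕ 0x19 = 0x0E.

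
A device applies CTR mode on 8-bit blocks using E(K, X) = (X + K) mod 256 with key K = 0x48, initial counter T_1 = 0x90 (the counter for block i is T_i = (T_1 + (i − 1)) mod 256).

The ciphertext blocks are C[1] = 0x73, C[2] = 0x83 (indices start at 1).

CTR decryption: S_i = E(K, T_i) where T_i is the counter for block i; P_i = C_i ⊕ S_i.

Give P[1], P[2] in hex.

P[1] = 0xAB, P[2] = 0x5A

P[1]: T = 0x90, S = E(K, T) = 0xD8; 0x73 ⊕ 0xD8 = 0xAB.
P[2]: T = 0x91, S = E(K, T) = 0xD9; 0x83 ⊕ 0xD9 = 0x5A.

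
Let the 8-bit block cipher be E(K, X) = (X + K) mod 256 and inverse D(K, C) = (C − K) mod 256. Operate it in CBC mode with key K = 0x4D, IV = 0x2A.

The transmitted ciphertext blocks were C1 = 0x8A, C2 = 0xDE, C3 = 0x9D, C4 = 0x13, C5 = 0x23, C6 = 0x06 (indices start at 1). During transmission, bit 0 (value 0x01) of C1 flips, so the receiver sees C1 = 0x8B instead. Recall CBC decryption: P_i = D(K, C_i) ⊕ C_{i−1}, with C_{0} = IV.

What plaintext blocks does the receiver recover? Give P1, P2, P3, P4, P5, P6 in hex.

P1 = 0x14, P2 = 0x1A, P3 = 0x8E, P4 = 0x5B, P5 = 0xC5, P6 = 0x9A

Only C1 changed, to 0x8B. In CBC, a change in C_i garbles P_i and flips the same bit in P_{i+1}. Decrypting the received ciphertext:
P1: D(K, 0x8B) = 0x3E; 0x3E ⊕ 0x2A = 0x14.
P2: D(K, 0xDE) = 0x91; 0x91 ⊕ 0x8B = 0x1A.
P3: D(K, 0x9D) = 0x50; 0x50 ⊕ 0xDE = 0x8E.
P4: D(K, 0x13) = 0xC6; 0xC6 ⊕ 0x9D = 0x5B.
P5: D(K, 0x23) = 0xD6; 0xD6 ⊕ 0x13 = 0xC5.
P6: D(K, 0x06) = 0xB9; 0xB9 ⊕ 0x23 = 0x9A.
Blocks that differ from the original plaintext: P1, P2.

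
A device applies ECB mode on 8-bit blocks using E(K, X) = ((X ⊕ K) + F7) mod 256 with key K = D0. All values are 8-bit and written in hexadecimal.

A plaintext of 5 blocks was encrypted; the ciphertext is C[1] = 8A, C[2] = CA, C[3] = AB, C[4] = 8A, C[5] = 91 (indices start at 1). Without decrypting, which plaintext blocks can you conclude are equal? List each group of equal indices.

ECB encrypts each block independently with the same key, so equal ciphertext blocks imply equal plaintext blocks.
C[1] = C[4] = 8A, so P[1] = P[4].

P[1] = P[4]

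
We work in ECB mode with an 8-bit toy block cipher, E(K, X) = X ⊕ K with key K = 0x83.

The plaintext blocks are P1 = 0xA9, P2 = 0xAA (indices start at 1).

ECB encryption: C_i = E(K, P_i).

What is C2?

C2 = 0x29

C2: E(K, 0xAA) = 0x29.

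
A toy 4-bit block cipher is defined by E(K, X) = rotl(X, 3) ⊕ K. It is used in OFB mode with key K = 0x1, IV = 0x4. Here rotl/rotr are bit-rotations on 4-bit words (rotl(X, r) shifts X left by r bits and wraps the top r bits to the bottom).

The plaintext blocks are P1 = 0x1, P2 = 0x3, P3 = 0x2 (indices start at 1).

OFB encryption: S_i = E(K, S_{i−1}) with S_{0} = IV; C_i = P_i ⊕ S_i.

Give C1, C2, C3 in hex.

C1: S = E(K, 0x4) = 0x3; 0x1 ⊕ 0x3 = 0x2.
C2: S = E(K, 0x3) = 0x8; 0x3 ⊕ 0x8 = 0xB.
C3: S = E(K, 0x8) = 0x5; 0x2 ⊕ 0x5 = 0x7.

C1 = 0x2, C2 = 0xB, C3 = 0x7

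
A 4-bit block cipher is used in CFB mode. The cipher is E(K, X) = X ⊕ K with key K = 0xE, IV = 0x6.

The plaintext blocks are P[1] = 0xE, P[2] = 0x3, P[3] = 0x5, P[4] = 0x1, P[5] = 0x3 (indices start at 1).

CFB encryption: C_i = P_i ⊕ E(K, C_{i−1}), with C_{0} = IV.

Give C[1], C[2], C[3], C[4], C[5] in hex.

C[1] = 0x6, C[2] = 0xB, C[3] = 0x0, C[4] = 0xF, C[5] = 0x2

C[1]: E(K, 0x6) = 0x8; 0xE ⊕ 0x8 = 0x6.
C[2]: E(K, 0x6) = 0x8; 0x3 ⊕ 0x8 = 0xB.
C[3]: E(K, 0xB) = 0x5; 0x5 ⊕ 0x5 = 0x0.
C[4]: E(K, 0x0) = 0xE; 0x1 ⊕ 0xE = 0xF.
C[5]: E(K, 0xF) = 0x1; 0x3 ⊕ 0x1 = 0x2.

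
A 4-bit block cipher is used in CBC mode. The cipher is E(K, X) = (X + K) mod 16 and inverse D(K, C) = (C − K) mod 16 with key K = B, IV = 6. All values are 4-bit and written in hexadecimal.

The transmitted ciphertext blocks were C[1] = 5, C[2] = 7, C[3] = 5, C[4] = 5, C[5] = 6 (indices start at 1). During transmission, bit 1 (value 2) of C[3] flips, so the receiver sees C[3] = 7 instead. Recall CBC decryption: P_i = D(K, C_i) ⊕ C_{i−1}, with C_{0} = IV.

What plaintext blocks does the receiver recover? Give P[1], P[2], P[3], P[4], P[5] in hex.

P[1] = C, P[2] = 9, P[3] = B, P[4] = D, P[5] = E

Only C[3] changed, to 7. In CBC, a change in C_i garbles P_i and flips the same bit in P_{i+1}. Decrypting the received ciphertext:
P[1]: D(K, 5) = A; A ⊕ 6 = C.
P[2]: D(K, 7) = C; C ⊕ 5 = 9.
P[3]: D(K, 7) = C; C ⊕ 7 = B.
P[4]: D(K, 5) = A; A ⊕ 7 = D.
P[5]: D(K, 6) = B; B ⊕ 5 = E.
Blocks that differ from the original plaintext: P[3], P[4].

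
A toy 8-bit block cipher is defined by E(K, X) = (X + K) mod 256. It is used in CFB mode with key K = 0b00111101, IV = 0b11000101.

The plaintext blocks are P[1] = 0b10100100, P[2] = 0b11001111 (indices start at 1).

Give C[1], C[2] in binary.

C[1] = 0b10100110, C[2] = 0b00101100

CFB encryption: C_i = P_i ⊕ E(K, C_{i−1}), with C_{0} = IV.
C[1]: E(K, 0b11000101) = 0b00000010; 0b10100100 ⊕ 0b00000010 = 0b10100110.
C[2]: E(K, 0b10100110) = 0b11100011; 0b11001111 ⊕ 0b11100011 = 0b00101100.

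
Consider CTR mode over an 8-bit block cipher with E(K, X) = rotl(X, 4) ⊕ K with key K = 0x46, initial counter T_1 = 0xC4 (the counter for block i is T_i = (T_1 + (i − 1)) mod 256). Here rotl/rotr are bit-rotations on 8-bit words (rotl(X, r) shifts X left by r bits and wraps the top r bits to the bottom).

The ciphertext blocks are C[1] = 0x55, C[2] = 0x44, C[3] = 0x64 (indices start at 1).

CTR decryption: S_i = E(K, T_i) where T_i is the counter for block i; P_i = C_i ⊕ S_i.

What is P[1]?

P[1]: T = 0xC4, S = E(K, T) = 0x0A; 0x55 ⊕ 0x0A = 0x5F.

P[1] = 0x5F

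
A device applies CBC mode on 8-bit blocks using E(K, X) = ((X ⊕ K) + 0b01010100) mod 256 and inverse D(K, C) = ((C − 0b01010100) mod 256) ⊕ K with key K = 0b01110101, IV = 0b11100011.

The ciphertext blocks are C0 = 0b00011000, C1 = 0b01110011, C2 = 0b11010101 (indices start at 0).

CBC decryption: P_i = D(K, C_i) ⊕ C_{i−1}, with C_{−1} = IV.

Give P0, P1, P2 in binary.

P0: D(K, 0b00011000) = 0b10110001; 0b10110001 ⊕ 0b11100011 = 0b01010010.
P1: D(K, 0b01110011) = 0b01101010; 0b01101010 ⊕ 0b00011000 = 0b01110010.
P2: D(K, 0b11010101) = 0b11110100; 0b11110100 ⊕ 0b01110011 = 0b10000111.

P0 = 0b01010010, P1 = 0b01110010, P2 = 0b10000111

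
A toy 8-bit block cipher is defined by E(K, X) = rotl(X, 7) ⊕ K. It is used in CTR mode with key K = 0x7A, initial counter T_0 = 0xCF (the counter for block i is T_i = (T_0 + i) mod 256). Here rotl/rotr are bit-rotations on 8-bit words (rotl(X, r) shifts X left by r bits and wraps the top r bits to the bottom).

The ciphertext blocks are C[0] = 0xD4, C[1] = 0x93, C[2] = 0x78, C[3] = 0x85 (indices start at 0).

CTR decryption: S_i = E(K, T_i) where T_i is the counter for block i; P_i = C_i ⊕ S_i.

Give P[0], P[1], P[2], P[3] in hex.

P[0] = 0x49, P[1] = 0x81, P[2] = 0xEA, P[3] = 0x96

P[0]: T = 0xCF, S = E(K, T) = 0x9D; 0xD4 ⊕ 0x9D = 0x49.
P[1]: T = 0xD0, S = E(K, T) = 0x12; 0x93 ⊕ 0x12 = 0x81.
P[2]: T = 0xD1, S = E(K, T) = 0x92; 0x78 ⊕ 0x92 = 0xEA.
P[3]: T = 0xD2, S = E(K, T) = 0x13; 0x85 ⊕ 0x13 = 0x96.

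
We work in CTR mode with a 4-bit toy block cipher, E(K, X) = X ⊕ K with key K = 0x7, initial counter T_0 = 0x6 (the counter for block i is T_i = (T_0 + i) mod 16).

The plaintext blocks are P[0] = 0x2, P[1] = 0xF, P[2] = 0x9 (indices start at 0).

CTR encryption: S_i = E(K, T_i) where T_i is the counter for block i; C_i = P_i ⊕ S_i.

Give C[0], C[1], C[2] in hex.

C[0] = 0x3, C[1] = 0xF, C[2] = 0x6

C[0]: T = 0x6, S = E(K, T) = 0x1; 0x2 ⊕ 0x1 = 0x3.
C[1]: T = 0x7, S = E(K, T) = 0x0; 0xF ⊕ 0x0 = 0xF.
C[2]: T = 0x8, S = E(K, T) = 0xF; 0x9 ⊕ 0xF = 0x6.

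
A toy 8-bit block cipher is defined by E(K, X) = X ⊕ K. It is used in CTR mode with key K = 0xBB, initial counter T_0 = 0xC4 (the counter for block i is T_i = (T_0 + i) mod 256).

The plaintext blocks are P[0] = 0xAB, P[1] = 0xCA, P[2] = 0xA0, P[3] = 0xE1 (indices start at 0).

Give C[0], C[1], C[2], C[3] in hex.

C[0] = 0xD4, C[1] = 0xB4, C[2] = 0xDD, C[3] = 0x9D

CTR encryption: S_i = E(K, T_i) where T_i is the counter for block i; C_i = P_i ⊕ S_i.
C[0]: T = 0xC4, S = E(K, T) = 0x7F; 0xAB ⊕ 0x7F = 0xD4.
C[1]: T = 0xC5, S = E(K, T) = 0x7E; 0xCA ⊕ 0x7E = 0xB4.
C[2]: T = 0xC6, S = E(K, T) = 0x7D; 0xA0 ⊕ 0x7D = 0xDD.
C[3]: T = 0xC7, S = E(K, T) = 0x7C; 0xE1 ⊕ 0x7C = 0x9D.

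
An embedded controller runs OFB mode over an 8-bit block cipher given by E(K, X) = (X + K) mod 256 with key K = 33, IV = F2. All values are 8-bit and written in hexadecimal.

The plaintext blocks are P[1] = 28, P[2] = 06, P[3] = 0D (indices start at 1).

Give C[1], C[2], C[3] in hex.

C[1] = 0D, C[2] = 5E, C[3] = 86

OFB encryption: S_i = E(K, S_{i−1}) with S_{0} = IV; C_i = P_i ⊕ S_i.
C[1]: S = E(K, F2) = 25; 28 ⊕ 25 = 0D.
C[2]: S = E(K, 25) = 58; 06 ⊕ 58 = 5E.
C[3]: S = E(K, 58) = 8B; 0D ⊕ 8B = 86.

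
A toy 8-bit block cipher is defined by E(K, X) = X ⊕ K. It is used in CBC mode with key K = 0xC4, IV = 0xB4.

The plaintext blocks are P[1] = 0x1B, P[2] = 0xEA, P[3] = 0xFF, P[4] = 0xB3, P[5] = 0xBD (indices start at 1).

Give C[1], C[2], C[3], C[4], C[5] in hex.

CBC encryption: C_i = E(K, P_i ⊕ C_{i−1}), with C_{0} = IV.
C[1]: P[1] ⊕ 0xB4 = 0xAF; E(K, 0xAF) = 0x6B.
C[2]: P[2] ⊕ 0x6B = 0x81; E(K, 0x81) = 0x45.
C[3]: P[3] ⊕ 0x45 = 0xBA; E(K, 0xBA) = 0x7E.
C[4]: P[4] ⊕ 0x7E = 0xCD; E(K, 0xCD) = 0x09.
C[5]: P[5] ⊕ 0x09 = 0xB4; E(K, 0xB4) = 0x70.

C[1] = 0x6B, C[2] = 0x45, C[3] = 0x7E, C[4] = 0x09, C[5] = 0x70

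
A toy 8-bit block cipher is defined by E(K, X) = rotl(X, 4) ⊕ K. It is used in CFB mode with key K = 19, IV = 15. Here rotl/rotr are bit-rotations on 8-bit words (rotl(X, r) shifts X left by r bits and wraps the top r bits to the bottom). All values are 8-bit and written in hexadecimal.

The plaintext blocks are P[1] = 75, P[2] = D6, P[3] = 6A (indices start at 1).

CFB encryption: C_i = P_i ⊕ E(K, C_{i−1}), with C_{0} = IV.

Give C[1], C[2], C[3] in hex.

C[1]: E(K, 15) = 48; 75 ⊕ 48 = 3D.
C[2]: E(K, 3D) = CA; D6 ⊕ CA = 1C.
C[3]: E(K, 1C) = D8; 6A ⊕ D8 = B2.

C[1] = 3D, C[2] = 1C, C[3] = B2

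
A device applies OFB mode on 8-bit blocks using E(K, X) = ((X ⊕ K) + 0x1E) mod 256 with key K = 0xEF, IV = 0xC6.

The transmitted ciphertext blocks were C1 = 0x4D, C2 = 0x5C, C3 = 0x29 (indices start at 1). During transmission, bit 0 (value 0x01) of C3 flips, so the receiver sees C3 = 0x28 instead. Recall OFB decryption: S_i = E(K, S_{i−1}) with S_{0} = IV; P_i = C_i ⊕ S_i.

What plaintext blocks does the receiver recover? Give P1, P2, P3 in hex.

P1 = 0x0A, P2 = 0x9A, P3 = 0x6F

Only C3 changed, to 0x28. In OFB, a change in C_i flips the same bit in P_i only; the keystream is unaffected. Decrypting the received ciphertext:
P1: S = E(K, 0xC6) = 0x47; 0x4D ⊕ 0x47 = 0x0A.
P2: S = E(K, 0x47) = 0xC6; 0x5C ⊕ 0xC6 = 0x9A.
P3: S = E(K, 0xC6) = 0x47; 0x28 ⊕ 0x47 = 0x6F.
Blocks that differ from the original plaintext: P3.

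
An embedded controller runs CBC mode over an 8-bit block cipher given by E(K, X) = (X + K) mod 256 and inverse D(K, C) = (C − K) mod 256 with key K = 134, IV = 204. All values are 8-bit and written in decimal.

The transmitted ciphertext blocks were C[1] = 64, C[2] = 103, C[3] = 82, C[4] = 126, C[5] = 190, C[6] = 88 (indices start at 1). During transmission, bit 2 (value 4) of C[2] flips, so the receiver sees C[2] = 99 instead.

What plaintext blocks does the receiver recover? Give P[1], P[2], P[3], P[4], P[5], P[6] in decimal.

CBC decryption: P_i = D(K, C_i) ⊕ C_{i−1}, with C_{0} = IV.
Only C[2] changed, to 99. In CBC, a change in C_i garbles P_i and flips the same bit in P_{i+1}. Decrypting the received ciphertext:
P[1]: D(K, 64) = 186; 186 ⊕ 204 = 118.
P[2]: D(K, 99) = 221; 221 ⊕ 64 = 157.
P[3]: D(K, 82) = 204; 204 ⊕ 99 = 175.
P[4]: D(K, 126) = 248; 248 ⊕ 82 = 170.
P[5]: D(K, 190) = 56; 56 ⊕ 126 = 70.
P[6]: D(K, 88) = 210; 210 ⊕ 190 = 108.
Blocks that differ from the original plaintext: P[2], P[3].

P[1] = 118, P[2] = 157, P[3] = 175, P[4] = 170, P[5] = 70, P[6] = 108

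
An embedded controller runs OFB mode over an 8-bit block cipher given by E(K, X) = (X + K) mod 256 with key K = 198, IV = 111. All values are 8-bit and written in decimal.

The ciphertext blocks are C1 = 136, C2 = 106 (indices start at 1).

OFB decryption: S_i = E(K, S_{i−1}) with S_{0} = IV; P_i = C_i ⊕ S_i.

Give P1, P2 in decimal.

P1: S = E(K, 111) = 53; 136 ⊕ 53 = 189.
P2: S = E(K, 53) = 251; 106 ⊕ 251 = 145.

P1 = 189, P2 = 145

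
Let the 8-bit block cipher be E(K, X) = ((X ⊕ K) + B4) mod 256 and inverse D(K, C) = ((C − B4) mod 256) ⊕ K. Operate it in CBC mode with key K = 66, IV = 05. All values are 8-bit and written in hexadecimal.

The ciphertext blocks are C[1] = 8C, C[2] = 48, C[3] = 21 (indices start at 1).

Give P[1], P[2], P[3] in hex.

CBC decryption: P_i = D(K, C_i) ⊕ C_{i−1}, with C_{0} = IV.
P[1]: D(K, 8C) = BE; BE ⊕ 05 = BB.
P[2]: D(K, 48) = F2; F2 ⊕ 8C = 7E.
P[3]: D(K, 21) = 0B; 0B ⊕ 48 = 43.

P[1] = BB, P[2] = 7E, P[3] = 43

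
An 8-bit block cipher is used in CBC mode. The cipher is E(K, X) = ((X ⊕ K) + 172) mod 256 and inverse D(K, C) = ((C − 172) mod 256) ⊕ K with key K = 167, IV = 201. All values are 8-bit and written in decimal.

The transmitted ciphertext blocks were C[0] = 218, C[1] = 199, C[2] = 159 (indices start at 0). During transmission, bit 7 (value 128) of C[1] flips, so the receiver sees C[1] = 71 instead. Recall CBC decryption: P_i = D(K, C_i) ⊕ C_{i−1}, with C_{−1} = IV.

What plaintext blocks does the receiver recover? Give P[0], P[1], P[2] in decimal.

Only C[1] changed, to 71. In CBC, a change in C_i garbles P_i and flips the same bit in P_{i+1}. Decrypting the received ciphertext:
P[0]: D(K, 218) = 137; 137 ⊕ 201 = 64.
P[1]: D(K, 71) = 60; 60 ⊕ 218 = 230.
P[2]: D(K, 159) = 84; 84 ⊕ 71 = 19.
Blocks that differ from the original plaintext: P[1], P[2].

P[0] = 64, P[1] = 230, P[2] = 19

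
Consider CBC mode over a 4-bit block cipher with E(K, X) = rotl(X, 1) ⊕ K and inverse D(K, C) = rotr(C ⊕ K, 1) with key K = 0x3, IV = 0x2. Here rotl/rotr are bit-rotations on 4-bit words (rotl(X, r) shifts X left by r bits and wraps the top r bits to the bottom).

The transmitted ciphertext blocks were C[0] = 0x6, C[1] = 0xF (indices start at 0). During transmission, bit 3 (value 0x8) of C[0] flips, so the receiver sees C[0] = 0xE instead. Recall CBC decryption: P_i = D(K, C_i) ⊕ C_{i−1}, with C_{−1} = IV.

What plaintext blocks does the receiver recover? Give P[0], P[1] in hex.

P[0] = 0xC, P[1] = 0x8

Only C[0] changed, to 0xE. In CBC, a change in C_i garbles P_i and flips the same bit in P_{i+1}. Decrypting the received ciphertext:
P[0]: D(K, 0xE) = 0xE; 0xE ⊕ 0x2 = 0xC.
P[1]: D(K, 0xF) = 0x6; 0x6 ⊕ 0xE = 0x8.
Blocks that differ from the original plaintext: P[0], P[1].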